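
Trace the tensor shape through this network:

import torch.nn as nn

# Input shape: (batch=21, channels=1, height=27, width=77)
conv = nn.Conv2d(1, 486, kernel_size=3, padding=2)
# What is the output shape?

Input shape: (21, 1, 27, 77)
Output shape: (21, 486, 29, 79)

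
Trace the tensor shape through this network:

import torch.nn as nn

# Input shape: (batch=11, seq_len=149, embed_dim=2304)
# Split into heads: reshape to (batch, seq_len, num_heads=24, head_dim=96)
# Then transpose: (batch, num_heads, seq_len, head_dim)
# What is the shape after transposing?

Input shape: (11, 149, 2304)
  -> after reshape: (11, 149, 24, 96)
Output shape: (11, 24, 149, 96)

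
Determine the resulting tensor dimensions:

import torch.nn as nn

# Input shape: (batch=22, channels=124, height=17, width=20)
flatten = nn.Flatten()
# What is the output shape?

Input shape: (22, 124, 17, 20)
Output shape: (22, 42160)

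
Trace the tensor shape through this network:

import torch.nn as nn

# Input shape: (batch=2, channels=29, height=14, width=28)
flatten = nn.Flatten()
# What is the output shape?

Input shape: (2, 29, 14, 28)
Output shape: (2, 11368)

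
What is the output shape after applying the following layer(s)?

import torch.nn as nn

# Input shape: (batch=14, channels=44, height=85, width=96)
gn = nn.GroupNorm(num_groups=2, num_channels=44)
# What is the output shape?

Input shape: (14, 44, 85, 96)
Output shape: (14, 44, 85, 96)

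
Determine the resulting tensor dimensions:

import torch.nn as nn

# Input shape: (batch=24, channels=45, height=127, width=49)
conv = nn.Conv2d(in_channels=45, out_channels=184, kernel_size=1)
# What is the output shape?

Input shape: (24, 45, 127, 49)
Output shape: (24, 184, 127, 49)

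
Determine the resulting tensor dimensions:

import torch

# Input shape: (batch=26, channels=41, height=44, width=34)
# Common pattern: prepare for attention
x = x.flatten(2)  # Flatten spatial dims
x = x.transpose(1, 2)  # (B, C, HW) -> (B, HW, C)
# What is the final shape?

Input shape: (26, 41, 44, 34)
  -> after flatten(2): (26, 41, 1496)
Output shape: (26, 1496, 41)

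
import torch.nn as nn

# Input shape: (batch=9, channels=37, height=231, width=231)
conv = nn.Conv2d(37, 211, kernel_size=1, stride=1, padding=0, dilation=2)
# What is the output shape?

Input shape: (9, 37, 231, 231)
Output shape: (9, 211, 231, 231)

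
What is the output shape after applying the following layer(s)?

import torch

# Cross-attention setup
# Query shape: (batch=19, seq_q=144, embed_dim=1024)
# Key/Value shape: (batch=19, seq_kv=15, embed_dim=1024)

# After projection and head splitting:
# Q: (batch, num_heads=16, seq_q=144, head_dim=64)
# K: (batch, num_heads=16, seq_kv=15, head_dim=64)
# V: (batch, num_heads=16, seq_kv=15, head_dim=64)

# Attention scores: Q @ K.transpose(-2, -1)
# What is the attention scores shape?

Input shape: (19, 144, 1024)
Output shape: (19, 16, 144, 15)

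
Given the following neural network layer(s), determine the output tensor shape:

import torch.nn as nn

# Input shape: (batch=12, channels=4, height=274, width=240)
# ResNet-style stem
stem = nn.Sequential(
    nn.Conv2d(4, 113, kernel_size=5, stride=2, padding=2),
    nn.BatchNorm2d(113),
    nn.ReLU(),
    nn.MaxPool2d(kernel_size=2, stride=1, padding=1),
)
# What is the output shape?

Input shape: (12, 4, 274, 240)
  -> after Conv2d 5x5 stride=2: (12, 113, 137, 120)
Output shape: (12, 113, 138, 121)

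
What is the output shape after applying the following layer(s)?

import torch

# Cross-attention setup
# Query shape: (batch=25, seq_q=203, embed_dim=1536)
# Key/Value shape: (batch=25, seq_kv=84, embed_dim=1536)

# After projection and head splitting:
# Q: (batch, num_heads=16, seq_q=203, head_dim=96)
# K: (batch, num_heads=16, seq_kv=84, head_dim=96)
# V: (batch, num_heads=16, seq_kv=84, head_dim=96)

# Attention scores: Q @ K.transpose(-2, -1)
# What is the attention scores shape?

Input shape: (25, 203, 1536)
Output shape: (25, 16, 203, 84)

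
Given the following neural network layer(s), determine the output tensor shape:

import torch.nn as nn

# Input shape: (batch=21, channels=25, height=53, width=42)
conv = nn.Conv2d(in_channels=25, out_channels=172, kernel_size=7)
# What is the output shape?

Input shape: (21, 25, 53, 42)
Output shape: (21, 172, 47, 36)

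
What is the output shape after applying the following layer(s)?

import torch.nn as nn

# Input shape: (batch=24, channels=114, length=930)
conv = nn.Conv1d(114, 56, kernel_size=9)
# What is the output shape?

Input shape: (24, 114, 930)
Output shape: (24, 56, 922)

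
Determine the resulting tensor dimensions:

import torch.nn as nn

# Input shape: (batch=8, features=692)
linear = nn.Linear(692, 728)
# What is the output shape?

Input shape: (8, 692)
Output shape: (8, 728)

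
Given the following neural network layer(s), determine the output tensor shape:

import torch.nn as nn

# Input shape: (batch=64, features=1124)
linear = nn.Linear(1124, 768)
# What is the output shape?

Input shape: (64, 1124)
Output shape: (64, 768)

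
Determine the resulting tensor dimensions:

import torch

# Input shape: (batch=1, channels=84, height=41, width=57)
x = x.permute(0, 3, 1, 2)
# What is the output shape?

Input shape: (1, 84, 41, 57)
Output shape: (1, 57, 84, 41)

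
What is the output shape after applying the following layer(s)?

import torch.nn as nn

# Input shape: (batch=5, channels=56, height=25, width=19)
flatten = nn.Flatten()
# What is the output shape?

Input shape: (5, 56, 25, 19)
Output shape: (5, 26600)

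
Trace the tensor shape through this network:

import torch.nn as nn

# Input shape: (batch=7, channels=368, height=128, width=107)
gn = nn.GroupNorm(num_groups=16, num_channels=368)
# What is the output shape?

Input shape: (7, 368, 128, 107)
Output shape: (7, 368, 128, 107)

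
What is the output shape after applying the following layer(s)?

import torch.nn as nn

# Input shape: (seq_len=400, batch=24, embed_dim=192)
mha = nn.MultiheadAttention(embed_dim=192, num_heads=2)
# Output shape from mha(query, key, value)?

Input shape: (400, 24, 192)
Output shape: (400, 24, 192)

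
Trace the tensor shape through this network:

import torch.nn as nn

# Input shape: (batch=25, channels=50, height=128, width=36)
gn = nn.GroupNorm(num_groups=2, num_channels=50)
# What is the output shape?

Input shape: (25, 50, 128, 36)
Output shape: (25, 50, 128, 36)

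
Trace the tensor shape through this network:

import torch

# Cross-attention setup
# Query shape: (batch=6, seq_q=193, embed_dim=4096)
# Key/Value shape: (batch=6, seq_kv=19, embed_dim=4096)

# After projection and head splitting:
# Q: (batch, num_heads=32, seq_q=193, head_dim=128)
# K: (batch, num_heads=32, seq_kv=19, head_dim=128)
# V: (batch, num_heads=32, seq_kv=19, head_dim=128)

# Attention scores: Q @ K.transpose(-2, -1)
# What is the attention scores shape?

Input shape: (6, 193, 4096)
Output shape: (6, 32, 193, 19)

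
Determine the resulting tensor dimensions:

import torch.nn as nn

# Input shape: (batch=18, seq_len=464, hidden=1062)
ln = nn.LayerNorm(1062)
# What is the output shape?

Input shape: (18, 464, 1062)
Output shape: (18, 464, 1062)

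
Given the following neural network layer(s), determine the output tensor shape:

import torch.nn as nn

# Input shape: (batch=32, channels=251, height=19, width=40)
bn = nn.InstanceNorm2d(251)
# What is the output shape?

Input shape: (32, 251, 19, 40)
Output shape: (32, 251, 19, 40)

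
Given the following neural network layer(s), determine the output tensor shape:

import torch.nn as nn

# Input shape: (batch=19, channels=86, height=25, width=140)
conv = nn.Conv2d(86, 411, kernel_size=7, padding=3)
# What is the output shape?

Input shape: (19, 86, 25, 140)
Output shape: (19, 411, 25, 140)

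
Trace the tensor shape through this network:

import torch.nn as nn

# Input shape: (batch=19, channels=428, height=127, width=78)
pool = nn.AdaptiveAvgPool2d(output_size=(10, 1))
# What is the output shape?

Input shape: (19, 428, 127, 78)
Output shape: (19, 428, 10, 1)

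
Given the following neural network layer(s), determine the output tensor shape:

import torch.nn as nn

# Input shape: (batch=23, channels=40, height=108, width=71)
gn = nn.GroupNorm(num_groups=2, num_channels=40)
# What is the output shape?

Input shape: (23, 40, 108, 71)
Output shape: (23, 40, 108, 71)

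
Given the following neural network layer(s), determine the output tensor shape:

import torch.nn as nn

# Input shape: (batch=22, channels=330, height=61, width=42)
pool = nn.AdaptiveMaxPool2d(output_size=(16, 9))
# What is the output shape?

Input shape: (22, 330, 61, 42)
Output shape: (22, 330, 16, 9)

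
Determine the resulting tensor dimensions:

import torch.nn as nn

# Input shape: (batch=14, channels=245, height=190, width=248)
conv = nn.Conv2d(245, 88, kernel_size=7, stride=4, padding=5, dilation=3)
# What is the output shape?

Input shape: (14, 245, 190, 248)
Output shape: (14, 88, 46, 60)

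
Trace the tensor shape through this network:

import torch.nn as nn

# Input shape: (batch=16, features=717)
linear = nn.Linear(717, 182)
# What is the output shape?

Input shape: (16, 717)
Output shape: (16, 182)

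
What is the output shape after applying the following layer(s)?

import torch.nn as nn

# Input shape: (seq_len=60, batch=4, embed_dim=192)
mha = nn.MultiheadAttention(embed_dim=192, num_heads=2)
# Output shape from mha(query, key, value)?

Input shape: (60, 4, 192)
Output shape: (60, 4, 192)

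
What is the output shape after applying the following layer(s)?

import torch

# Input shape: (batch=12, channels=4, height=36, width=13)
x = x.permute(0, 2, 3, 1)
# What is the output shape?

Input shape: (12, 4, 36, 13)
Output shape: (12, 36, 13, 4)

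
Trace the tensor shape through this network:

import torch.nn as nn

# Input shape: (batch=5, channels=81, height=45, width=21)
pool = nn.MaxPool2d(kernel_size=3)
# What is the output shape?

Input shape: (5, 81, 45, 21)
Output shape: (5, 81, 15, 7)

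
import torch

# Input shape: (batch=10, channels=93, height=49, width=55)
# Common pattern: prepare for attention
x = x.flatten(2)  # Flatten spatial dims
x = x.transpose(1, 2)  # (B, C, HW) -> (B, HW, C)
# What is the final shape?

Input shape: (10, 93, 49, 55)
  -> after flatten(2): (10, 93, 2695)
Output shape: (10, 2695, 93)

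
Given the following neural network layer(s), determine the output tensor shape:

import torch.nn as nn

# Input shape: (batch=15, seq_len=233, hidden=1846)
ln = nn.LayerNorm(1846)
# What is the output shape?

Input shape: (15, 233, 1846)
Output shape: (15, 233, 1846)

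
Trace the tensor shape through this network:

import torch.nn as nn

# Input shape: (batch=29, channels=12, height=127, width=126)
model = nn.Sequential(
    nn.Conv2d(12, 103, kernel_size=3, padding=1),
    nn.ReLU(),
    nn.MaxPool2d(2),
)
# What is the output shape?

Input shape: (29, 12, 127, 126)
  -> after Conv2d: (29, 103, 127, 126)
  -> after ReLU: (29, 103, 127, 126)
Output shape: (29, 103, 63, 63)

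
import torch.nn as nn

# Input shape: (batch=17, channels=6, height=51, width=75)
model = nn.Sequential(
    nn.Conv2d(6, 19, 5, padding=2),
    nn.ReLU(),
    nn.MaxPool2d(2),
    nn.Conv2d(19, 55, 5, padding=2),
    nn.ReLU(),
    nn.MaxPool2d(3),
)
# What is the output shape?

Input shape: (17, 6, 51, 75)
  -> after first Conv2d: (17, 19, 51, 75)
  -> after first MaxPool2d: (17, 19, 25, 37)
  -> after second Conv2d: (17, 55, 25, 37)
Output shape: (17, 55, 8, 12)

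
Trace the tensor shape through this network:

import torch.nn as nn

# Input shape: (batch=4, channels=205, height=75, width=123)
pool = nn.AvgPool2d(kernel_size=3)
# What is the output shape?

Input shape: (4, 205, 75, 123)
Output shape: (4, 205, 25, 41)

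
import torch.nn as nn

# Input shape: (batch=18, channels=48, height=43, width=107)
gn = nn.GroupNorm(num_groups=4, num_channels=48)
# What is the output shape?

Input shape: (18, 48, 43, 107)
Output shape: (18, 48, 43, 107)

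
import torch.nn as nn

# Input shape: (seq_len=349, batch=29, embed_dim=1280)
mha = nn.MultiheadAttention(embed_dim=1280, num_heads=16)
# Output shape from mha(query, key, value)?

Input shape: (349, 29, 1280)
Output shape: (349, 29, 1280)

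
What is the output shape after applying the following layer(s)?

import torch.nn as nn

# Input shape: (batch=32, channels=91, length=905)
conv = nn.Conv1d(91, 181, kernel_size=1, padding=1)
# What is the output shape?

Input shape: (32, 91, 905)
Output shape: (32, 181, 907)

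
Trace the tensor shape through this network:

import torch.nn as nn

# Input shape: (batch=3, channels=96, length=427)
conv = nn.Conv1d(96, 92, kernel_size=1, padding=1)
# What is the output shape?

Input shape: (3, 96, 427)
Output shape: (3, 92, 429)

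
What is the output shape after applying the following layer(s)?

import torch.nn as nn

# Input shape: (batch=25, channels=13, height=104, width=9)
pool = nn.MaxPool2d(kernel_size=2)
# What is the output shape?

Input shape: (25, 13, 104, 9)
Output shape: (25, 13, 52, 4)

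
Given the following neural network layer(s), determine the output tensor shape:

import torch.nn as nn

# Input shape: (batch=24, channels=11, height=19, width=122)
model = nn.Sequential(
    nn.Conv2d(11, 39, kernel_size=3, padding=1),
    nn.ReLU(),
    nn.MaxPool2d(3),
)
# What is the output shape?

Input shape: (24, 11, 19, 122)
  -> after Conv2d: (24, 39, 19, 122)
  -> after ReLU: (24, 39, 19, 122)
Output shape: (24, 39, 6, 40)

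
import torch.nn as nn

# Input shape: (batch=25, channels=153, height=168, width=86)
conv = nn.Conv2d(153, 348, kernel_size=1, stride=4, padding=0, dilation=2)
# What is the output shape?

Input shape: (25, 153, 168, 86)
Output shape: (25, 348, 42, 22)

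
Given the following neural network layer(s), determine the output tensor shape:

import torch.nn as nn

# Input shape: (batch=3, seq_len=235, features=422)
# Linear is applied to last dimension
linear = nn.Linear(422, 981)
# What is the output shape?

Input shape: (3, 235, 422)
Output shape: (3, 235, 981)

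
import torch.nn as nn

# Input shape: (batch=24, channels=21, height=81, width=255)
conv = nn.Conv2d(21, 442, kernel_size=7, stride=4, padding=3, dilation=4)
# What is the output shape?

Input shape: (24, 21, 81, 255)
Output shape: (24, 442, 16, 60)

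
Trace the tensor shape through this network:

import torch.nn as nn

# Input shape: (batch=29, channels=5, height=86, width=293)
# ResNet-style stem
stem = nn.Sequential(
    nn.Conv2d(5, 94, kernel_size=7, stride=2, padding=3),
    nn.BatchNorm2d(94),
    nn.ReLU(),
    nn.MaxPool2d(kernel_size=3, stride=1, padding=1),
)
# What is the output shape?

Input shape: (29, 5, 86, 293)
  -> after Conv2d 7x7 stride=2: (29, 94, 43, 147)
Output shape: (29, 94, 43, 147)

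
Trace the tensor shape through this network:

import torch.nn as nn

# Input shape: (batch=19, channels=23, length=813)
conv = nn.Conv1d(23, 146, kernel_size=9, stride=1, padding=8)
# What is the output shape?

Input shape: (19, 23, 813)
Output shape: (19, 146, 821)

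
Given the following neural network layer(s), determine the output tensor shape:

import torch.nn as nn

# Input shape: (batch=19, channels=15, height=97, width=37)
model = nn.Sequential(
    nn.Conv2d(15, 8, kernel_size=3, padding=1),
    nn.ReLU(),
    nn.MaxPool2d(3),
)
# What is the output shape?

Input shape: (19, 15, 97, 37)
  -> after Conv2d: (19, 8, 97, 37)
  -> after ReLU: (19, 8, 97, 37)
Output shape: (19, 8, 32, 12)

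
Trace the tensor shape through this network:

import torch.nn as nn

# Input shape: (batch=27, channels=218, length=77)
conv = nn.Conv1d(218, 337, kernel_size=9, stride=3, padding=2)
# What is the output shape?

Input shape: (27, 218, 77)
Output shape: (27, 337, 25)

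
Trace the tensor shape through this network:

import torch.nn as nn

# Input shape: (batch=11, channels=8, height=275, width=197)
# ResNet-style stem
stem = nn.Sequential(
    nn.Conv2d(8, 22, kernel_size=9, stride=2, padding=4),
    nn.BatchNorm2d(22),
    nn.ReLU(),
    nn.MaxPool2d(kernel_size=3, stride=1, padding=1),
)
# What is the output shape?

Input shape: (11, 8, 275, 197)
  -> after Conv2d 9x9 stride=2: (11, 22, 138, 99)
Output shape: (11, 22, 138, 99)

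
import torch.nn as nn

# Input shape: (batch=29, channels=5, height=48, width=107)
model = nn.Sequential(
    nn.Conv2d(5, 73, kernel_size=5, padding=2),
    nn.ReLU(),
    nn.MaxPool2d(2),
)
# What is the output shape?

Input shape: (29, 5, 48, 107)
  -> after Conv2d: (29, 73, 48, 107)
  -> after ReLU: (29, 73, 48, 107)
Output shape: (29, 73, 24, 53)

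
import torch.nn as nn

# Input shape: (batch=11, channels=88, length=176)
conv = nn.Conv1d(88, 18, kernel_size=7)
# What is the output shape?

Input shape: (11, 88, 176)
Output shape: (11, 18, 170)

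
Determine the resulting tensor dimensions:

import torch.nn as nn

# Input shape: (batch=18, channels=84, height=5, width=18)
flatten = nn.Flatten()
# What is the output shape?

Input shape: (18, 84, 5, 18)
Output shape: (18, 7560)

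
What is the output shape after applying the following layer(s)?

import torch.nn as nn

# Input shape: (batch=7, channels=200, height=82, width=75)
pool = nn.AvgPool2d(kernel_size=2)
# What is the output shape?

Input shape: (7, 200, 82, 75)
Output shape: (7, 200, 41, 37)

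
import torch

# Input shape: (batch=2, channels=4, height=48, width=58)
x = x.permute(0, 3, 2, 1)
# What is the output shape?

Input shape: (2, 4, 48, 58)
Output shape: (2, 58, 48, 4)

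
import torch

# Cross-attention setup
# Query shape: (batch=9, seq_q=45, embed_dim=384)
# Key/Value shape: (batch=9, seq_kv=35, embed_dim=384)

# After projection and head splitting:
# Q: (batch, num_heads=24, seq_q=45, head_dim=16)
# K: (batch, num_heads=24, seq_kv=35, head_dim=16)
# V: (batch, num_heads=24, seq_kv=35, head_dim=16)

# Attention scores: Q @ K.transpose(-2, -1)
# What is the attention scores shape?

Input shape: (9, 45, 384)
Output shape: (9, 24, 45, 35)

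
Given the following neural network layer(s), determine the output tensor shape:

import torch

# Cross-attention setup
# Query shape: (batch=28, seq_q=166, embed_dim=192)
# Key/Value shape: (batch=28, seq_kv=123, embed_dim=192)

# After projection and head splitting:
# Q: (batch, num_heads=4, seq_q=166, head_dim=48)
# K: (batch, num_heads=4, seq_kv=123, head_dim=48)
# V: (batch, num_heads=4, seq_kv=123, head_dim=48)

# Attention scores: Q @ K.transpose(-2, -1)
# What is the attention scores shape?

Input shape: (28, 166, 192)
Output shape: (28, 4, 166, 123)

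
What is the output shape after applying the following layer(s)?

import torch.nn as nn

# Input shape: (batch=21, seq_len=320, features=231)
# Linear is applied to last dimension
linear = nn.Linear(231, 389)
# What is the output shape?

Input shape: (21, 320, 231)
Output shape: (21, 320, 389)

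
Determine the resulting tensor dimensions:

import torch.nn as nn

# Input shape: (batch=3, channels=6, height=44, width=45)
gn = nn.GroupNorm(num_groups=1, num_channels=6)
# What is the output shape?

Input shape: (3, 6, 44, 45)
Output shape: (3, 6, 44, 45)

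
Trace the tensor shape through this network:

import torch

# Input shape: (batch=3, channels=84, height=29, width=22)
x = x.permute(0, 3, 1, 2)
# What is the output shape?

Input shape: (3, 84, 29, 22)
Output shape: (3, 22, 84, 29)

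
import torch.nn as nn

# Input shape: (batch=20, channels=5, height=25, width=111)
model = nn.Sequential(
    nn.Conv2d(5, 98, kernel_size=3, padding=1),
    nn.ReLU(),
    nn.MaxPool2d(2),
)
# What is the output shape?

Input shape: (20, 5, 25, 111)
  -> after Conv2d: (20, 98, 25, 111)
  -> after ReLU: (20, 98, 25, 111)
Output shape: (20, 98, 12, 55)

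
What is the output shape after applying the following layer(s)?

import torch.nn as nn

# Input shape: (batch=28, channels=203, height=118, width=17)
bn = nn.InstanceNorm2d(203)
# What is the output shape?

Input shape: (28, 203, 118, 17)
Output shape: (28, 203, 118, 17)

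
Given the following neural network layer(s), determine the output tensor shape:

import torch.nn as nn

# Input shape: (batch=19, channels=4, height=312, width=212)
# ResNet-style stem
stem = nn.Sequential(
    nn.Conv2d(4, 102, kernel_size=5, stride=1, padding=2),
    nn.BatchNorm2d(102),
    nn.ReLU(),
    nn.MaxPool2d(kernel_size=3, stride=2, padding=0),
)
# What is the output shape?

Input shape: (19, 4, 312, 212)
  -> after Conv2d 5x5 stride=1: (19, 102, 312, 212)
Output shape: (19, 102, 155, 105)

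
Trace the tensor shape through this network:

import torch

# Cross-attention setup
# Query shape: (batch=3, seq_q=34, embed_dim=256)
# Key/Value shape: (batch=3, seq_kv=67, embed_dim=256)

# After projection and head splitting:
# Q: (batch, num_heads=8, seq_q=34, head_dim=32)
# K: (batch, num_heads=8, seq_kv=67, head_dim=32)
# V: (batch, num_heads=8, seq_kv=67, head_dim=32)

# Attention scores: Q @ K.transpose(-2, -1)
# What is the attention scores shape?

Input shape: (3, 34, 256)
Output shape: (3, 8, 34, 67)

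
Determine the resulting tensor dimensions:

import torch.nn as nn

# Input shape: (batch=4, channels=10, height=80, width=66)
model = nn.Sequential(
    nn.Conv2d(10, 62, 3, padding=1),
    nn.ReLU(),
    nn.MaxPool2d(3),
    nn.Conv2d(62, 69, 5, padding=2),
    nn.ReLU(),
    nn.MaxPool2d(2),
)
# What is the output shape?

Input shape: (4, 10, 80, 66)
  -> after first Conv2d: (4, 62, 80, 66)
  -> after first MaxPool2d: (4, 62, 26, 22)
  -> after second Conv2d: (4, 69, 26, 22)
Output shape: (4, 69, 13, 11)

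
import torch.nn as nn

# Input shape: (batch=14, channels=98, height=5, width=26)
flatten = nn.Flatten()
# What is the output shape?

Input shape: (14, 98, 5, 26)
Output shape: (14, 12740)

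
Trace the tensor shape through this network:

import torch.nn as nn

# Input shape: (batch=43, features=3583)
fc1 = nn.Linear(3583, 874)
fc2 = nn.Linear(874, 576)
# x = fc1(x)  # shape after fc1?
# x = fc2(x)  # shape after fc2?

Input shape: (43, 3583)
  -> after fc1: (43, 874)
Output shape: (43, 576)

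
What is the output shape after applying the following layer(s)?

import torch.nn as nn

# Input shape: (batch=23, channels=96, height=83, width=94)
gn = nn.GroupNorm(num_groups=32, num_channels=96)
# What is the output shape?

Input shape: (23, 96, 83, 94)
Output shape: (23, 96, 83, 94)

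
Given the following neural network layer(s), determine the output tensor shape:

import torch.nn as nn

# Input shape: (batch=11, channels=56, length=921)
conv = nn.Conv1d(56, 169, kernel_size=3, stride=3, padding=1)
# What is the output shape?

Input shape: (11, 56, 921)
Output shape: (11, 169, 307)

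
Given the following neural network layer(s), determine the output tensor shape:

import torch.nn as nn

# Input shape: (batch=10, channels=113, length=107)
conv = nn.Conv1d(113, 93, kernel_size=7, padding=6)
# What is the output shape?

Input shape: (10, 113, 107)
Output shape: (10, 93, 113)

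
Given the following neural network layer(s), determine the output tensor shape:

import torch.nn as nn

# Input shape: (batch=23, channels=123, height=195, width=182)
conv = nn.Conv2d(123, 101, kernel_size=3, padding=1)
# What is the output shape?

Input shape: (23, 123, 195, 182)
Output shape: (23, 101, 195, 182)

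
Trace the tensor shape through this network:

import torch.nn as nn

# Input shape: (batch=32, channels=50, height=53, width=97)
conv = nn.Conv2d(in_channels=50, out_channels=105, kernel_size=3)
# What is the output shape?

Input shape: (32, 50, 53, 97)
Output shape: (32, 105, 51, 95)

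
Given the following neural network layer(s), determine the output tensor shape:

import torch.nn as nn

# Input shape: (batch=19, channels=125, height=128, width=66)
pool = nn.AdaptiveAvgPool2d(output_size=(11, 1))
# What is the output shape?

Input shape: (19, 125, 128, 66)
Output shape: (19, 125, 11, 1)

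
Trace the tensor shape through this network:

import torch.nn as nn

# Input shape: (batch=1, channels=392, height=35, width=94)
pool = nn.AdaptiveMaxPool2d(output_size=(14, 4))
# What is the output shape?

Input shape: (1, 392, 35, 94)
Output shape: (1, 392, 14, 4)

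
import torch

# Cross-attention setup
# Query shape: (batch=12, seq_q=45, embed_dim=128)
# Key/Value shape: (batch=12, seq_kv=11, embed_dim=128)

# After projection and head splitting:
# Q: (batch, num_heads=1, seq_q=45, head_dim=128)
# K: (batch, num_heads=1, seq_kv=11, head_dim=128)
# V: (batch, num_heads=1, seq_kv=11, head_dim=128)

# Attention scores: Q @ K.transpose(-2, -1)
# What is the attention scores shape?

Input shape: (12, 45, 128)
Output shape: (12, 1, 45, 11)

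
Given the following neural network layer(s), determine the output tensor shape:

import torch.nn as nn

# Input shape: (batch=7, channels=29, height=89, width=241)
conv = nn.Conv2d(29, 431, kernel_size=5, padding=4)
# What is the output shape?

Input shape: (7, 29, 89, 241)
Output shape: (7, 431, 93, 245)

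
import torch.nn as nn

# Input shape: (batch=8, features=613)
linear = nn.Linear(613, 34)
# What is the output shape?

Input shape: (8, 613)
Output shape: (8, 34)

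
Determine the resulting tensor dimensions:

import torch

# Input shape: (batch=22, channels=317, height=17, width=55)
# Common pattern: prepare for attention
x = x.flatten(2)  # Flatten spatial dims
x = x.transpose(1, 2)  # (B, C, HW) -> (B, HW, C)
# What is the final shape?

Input shape: (22, 317, 17, 55)
  -> after flatten(2): (22, 317, 935)
Output shape: (22, 935, 317)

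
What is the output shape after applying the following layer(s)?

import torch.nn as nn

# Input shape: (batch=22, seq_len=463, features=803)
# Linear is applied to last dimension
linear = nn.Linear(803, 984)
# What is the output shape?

Input shape: (22, 463, 803)
Output shape: (22, 463, 984)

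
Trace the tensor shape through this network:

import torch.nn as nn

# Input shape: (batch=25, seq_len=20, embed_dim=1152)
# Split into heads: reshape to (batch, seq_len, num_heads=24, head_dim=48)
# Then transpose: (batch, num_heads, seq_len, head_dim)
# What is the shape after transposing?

Input shape: (25, 20, 1152)
  -> after reshape: (25, 20, 24, 48)
Output shape: (25, 24, 20, 48)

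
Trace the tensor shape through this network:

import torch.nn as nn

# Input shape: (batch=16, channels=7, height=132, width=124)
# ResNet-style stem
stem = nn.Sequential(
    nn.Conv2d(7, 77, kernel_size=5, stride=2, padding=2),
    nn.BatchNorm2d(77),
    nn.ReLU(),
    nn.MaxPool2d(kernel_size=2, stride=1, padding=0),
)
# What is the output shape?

Input shape: (16, 7, 132, 124)
  -> after Conv2d 5x5 stride=2: (16, 77, 66, 62)
Output shape: (16, 77, 65, 61)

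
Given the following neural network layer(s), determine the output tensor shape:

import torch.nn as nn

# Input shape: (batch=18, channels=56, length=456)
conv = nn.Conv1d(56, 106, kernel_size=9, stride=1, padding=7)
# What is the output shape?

Input shape: (18, 56, 456)
Output shape: (18, 106, 462)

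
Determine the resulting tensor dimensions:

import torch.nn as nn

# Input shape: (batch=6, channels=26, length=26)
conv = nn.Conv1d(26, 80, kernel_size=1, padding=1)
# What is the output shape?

Input shape: (6, 26, 26)
Output shape: (6, 80, 28)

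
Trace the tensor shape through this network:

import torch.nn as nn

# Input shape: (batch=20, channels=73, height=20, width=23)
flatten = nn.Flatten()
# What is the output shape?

Input shape: (20, 73, 20, 23)
Output shape: (20, 33580)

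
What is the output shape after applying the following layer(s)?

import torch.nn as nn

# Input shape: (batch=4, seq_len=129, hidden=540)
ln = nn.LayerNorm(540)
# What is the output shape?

Input shape: (4, 129, 540)
Output shape: (4, 129, 540)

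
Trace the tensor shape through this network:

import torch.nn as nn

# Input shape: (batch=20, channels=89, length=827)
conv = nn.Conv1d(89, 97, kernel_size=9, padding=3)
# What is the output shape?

Input shape: (20, 89, 827)
Output shape: (20, 97, 825)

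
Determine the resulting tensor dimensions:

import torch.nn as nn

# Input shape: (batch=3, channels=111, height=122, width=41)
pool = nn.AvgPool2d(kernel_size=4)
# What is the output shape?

Input shape: (3, 111, 122, 41)
Output shape: (3, 111, 30, 10)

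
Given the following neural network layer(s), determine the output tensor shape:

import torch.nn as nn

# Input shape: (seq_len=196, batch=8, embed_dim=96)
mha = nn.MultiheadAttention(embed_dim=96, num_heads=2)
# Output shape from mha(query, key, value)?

Input shape: (196, 8, 96)
Output shape: (196, 8, 96)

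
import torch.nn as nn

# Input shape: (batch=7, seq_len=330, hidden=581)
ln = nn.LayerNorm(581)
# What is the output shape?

Input shape: (7, 330, 581)
Output shape: (7, 330, 581)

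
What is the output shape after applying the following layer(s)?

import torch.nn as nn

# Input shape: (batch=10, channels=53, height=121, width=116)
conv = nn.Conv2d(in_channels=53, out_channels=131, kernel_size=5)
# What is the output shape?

Input shape: (10, 53, 121, 116)
Output shape: (10, 131, 117, 112)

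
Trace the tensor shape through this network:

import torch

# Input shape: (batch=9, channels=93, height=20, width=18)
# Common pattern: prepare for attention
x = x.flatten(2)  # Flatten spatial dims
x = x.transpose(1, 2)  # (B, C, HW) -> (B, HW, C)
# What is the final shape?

Input shape: (9, 93, 20, 18)
  -> after flatten(2): (9, 93, 360)
Output shape: (9, 360, 93)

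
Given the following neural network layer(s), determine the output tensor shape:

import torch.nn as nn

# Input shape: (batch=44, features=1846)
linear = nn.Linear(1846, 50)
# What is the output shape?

Input shape: (44, 1846)
Output shape: (44, 50)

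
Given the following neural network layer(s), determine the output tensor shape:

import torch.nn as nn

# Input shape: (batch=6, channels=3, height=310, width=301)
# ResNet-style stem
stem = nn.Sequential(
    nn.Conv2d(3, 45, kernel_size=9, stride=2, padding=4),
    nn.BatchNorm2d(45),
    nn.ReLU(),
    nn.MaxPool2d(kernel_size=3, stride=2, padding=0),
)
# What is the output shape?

Input shape: (6, 3, 310, 301)
  -> after Conv2d 9x9 stride=2: (6, 45, 155, 151)
Output shape: (6, 45, 77, 75)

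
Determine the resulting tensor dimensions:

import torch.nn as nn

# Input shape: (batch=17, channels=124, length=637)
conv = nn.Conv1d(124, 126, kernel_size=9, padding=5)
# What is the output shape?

Input shape: (17, 124, 637)
Output shape: (17, 126, 639)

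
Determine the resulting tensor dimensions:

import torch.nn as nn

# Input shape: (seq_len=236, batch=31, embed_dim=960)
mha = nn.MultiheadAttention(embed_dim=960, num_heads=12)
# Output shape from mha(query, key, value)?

Input shape: (236, 31, 960)
Output shape: (236, 31, 960)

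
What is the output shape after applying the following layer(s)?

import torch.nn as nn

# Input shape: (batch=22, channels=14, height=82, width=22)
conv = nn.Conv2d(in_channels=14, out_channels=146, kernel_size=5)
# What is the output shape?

Input shape: (22, 14, 82, 22)
Output shape: (22, 146, 78, 18)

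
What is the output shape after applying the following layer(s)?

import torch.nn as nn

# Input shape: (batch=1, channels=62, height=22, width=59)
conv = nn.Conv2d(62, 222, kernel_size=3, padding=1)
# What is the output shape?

Input shape: (1, 62, 22, 59)
Output shape: (1, 222, 22, 59)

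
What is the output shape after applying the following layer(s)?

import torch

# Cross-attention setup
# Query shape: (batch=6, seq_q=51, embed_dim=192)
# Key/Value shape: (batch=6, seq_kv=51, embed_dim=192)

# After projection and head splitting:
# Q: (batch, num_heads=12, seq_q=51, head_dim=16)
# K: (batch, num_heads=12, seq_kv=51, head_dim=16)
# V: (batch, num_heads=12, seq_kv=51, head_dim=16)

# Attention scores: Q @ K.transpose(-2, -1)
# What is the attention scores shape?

Input shape: (6, 51, 192)
Output shape: (6, 12, 51, 51)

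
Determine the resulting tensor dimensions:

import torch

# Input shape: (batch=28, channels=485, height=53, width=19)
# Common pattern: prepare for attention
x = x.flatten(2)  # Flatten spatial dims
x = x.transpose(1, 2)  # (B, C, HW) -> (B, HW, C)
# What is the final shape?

Input shape: (28, 485, 53, 19)
  -> after flatten(2): (28, 485, 1007)
Output shape: (28, 1007, 485)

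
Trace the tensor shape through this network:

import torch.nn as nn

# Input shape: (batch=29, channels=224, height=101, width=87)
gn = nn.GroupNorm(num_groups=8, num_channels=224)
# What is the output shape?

Input shape: (29, 224, 101, 87)
Output shape: (29, 224, 101, 87)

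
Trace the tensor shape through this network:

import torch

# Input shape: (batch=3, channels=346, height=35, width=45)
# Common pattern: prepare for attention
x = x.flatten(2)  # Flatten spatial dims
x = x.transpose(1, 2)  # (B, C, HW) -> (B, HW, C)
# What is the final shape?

Input shape: (3, 346, 35, 45)
  -> after flatten(2): (3, 346, 1575)
Output shape: (3, 1575, 346)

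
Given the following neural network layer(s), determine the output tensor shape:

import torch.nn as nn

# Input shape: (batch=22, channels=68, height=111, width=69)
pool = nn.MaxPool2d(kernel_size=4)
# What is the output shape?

Input shape: (22, 68, 111, 69)
Output shape: (22, 68, 27, 17)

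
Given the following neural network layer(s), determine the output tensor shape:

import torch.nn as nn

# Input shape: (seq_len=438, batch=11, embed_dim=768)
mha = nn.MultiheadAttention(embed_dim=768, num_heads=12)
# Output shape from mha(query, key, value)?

Input shape: (438, 11, 768)
Output shape: (438, 11, 768)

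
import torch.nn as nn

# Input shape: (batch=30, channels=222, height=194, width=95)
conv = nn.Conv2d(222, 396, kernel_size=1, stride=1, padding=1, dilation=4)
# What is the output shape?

Input shape: (30, 222, 194, 95)
Output shape: (30, 396, 196, 97)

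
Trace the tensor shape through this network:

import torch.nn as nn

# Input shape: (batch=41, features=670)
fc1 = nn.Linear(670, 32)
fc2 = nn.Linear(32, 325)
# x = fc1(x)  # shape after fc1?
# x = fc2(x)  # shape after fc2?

Input shape: (41, 670)
  -> after fc1: (41, 32)
Output shape: (41, 325)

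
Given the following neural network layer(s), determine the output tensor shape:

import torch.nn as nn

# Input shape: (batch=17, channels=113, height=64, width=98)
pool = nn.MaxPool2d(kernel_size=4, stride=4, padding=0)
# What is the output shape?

Input shape: (17, 113, 64, 98)
Output shape: (17, 113, 16, 24)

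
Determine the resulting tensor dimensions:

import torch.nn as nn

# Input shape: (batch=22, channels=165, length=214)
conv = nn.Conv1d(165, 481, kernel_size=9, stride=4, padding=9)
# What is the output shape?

Input shape: (22, 165, 214)
Output shape: (22, 481, 56)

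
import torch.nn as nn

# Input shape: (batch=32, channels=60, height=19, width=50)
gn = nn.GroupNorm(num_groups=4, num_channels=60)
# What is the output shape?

Input shape: (32, 60, 19, 50)
Output shape: (32, 60, 19, 50)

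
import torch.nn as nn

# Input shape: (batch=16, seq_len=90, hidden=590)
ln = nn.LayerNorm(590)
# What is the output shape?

Input shape: (16, 90, 590)
Output shape: (16, 90, 590)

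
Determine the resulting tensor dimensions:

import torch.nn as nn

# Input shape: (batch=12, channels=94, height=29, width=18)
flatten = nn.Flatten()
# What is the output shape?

Input shape: (12, 94, 29, 18)
Output shape: (12, 49068)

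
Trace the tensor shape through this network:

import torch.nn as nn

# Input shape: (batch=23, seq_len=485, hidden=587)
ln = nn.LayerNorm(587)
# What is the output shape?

Input shape: (23, 485, 587)
Output shape: (23, 485, 587)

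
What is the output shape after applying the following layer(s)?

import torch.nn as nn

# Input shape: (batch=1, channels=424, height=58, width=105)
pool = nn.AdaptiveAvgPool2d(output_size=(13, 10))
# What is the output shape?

Input shape: (1, 424, 58, 105)
Output shape: (1, 424, 13, 10)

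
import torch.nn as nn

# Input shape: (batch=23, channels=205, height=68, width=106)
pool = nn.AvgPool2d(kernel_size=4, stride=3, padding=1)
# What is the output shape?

Input shape: (23, 205, 68, 106)
Output shape: (23, 205, 23, 35)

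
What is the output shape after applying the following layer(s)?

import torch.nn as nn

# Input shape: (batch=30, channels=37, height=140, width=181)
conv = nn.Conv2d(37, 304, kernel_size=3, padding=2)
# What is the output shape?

Input shape: (30, 37, 140, 181)
Output shape: (30, 304, 142, 183)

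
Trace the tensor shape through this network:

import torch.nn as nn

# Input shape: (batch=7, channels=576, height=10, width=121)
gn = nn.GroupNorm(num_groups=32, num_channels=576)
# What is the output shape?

Input shape: (7, 576, 10, 121)
Output shape: (7, 576, 10, 121)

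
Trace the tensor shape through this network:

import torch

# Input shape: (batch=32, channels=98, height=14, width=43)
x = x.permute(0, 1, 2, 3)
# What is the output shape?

Input shape: (32, 98, 14, 43)
Output shape: (32, 98, 14, 43)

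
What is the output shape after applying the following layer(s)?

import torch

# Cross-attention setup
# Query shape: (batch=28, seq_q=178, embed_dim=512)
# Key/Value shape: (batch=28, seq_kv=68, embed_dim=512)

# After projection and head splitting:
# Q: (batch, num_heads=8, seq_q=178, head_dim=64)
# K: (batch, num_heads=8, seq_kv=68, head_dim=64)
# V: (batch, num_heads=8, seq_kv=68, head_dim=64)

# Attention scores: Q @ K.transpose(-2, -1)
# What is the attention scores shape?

Input shape: (28, 178, 512)
Output shape: (28, 8, 178, 68)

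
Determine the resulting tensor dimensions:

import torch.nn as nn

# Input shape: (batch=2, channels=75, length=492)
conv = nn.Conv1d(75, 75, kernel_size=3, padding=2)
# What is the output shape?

Input shape: (2, 75, 492)
Output shape: (2, 75, 494)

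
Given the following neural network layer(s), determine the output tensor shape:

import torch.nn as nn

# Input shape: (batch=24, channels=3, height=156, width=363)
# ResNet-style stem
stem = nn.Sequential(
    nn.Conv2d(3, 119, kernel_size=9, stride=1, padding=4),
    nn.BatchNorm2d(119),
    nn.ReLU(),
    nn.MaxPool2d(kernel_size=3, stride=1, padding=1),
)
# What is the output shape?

Input shape: (24, 3, 156, 363)
  -> after Conv2d 9x9 stride=1: (24, 119, 156, 363)
Output shape: (24, 119, 156, 363)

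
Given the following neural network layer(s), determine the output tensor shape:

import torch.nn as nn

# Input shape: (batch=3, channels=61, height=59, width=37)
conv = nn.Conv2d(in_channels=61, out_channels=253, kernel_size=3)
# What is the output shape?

Input shape: (3, 61, 59, 37)
Output shape: (3, 253, 57, 35)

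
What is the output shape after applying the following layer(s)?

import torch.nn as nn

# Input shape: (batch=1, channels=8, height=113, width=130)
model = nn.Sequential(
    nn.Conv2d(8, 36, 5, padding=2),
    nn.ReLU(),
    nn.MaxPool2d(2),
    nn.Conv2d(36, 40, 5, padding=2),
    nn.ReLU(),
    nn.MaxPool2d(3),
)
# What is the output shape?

Input shape: (1, 8, 113, 130)
  -> after first Conv2d: (1, 36, 113, 130)
  -> after first MaxPool2d: (1, 36, 56, 65)
  -> after second Conv2d: (1, 40, 56, 65)
Output shape: (1, 40, 18, 21)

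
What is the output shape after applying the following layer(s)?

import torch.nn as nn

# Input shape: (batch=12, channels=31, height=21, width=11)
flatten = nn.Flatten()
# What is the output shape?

Input shape: (12, 31, 21, 11)
Output shape: (12, 7161)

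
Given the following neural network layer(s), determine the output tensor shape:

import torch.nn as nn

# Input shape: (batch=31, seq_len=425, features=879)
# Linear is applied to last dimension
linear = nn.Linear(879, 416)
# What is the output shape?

Input shape: (31, 425, 879)
Output shape: (31, 425, 416)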